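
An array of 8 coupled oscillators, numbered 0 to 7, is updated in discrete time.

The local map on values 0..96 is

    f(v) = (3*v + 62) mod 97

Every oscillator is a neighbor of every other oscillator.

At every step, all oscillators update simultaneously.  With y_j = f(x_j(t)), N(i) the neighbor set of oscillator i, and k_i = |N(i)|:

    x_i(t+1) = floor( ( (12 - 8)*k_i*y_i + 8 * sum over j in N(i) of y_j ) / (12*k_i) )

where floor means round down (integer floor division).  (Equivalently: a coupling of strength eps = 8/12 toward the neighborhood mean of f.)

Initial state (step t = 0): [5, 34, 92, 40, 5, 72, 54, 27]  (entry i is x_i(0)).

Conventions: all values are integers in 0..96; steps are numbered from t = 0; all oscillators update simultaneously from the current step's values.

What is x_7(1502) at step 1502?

Answer: x_7(1502) = 34
Key observation: The state at step 32, [26, 26, 47, 26, 26, 26, 47, 47], reappears at step 43: the system is in a cycle of period 11 from step 32 on.  Therefore the state at step 1502 equals the state at step 32 + ((1502 - 32) mod 11) = 39, which is [42, 42, 34, 42, 42, 42, 34, 34].

Derivation:
t=0: [5, 34, 92, 40, 5, 72, 54, 27]
t=1: [67, 64, 60, 69, 67, 68, 56, 59]
t=2: [61, 59, 56, 63, 61, 62, 53, 55]
t=3: [45, 44, 42, 47, 45, 46, 40, 41]
t=4: [27, 27, 48, 29, 27, 28, 47, 48]
t=5: [36, 36, 28, 38, 36, 37, 28, 28]
t=6: [67, 67, 61, 68, 67, 67, 61, 61]
t=7: [64, 64, 59, 64, 64, 64, 59, 59]
t=8: [55, 55, 52, 55, 55, 55, 52, 52]
t=9: [30, 30, 28, 30, 30, 30, 28, 28]
t=10: [53, 53, 51, 53, 53, 53, 51, 51]
t=11: [25, 25, 23, 25, 25, 25, 23, 23]
t=12: [38, 38, 36, 38, 38, 38, 36, 36]
t=13: [77, 77, 75, 77, 77, 77, 75, 75]
t=14: [28, 28, 49, 28, 28, 28, 49, 49]
t=15: [39, 39, 31, 39, 39, 39, 31, 31]
t=16: [75, 75, 69, 75, 75, 75, 69, 69]
t=17: [87, 87, 83, 87, 87, 87, 83, 83]
t=18: [28, 28, 25, 28, 28, 28, 25, 25]
t=19: [46, 46, 44, 46, 46, 46, 44, 44]
t=20: [4, 4, 2, 4, 4, 4, 2, 2]
t=21: [72, 72, 70, 72, 72, 72, 70, 70]
t=22: [82, 82, 80, 82, 82, 82, 80, 80]
t=23: [15, 15, 13, 15, 15, 15, 13, 13]
t=24: [8, 8, 6, 8, 8, 8, 6, 6]
t=25: [84, 84, 82, 84, 84, 84, 82, 82]
t=26: [21, 21, 19, 21, 21, 21, 19, 19]
t=27: [26, 26, 24, 26, 26, 26, 24, 24]
t=28: [41, 41, 39, 41, 41, 41, 39, 39]
t=29: [86, 86, 84, 86, 86, 86, 84, 84]
t=30: [27, 27, 25, 27, 27, 27, 25, 25]
t=31: [44, 44, 42, 44, 44, 44, 42, 42]
t=32: [26, 26, 47, 26, 26, 26, 47, 47]
t=33: [33, 33, 25, 33, 33, 33, 25, 25]
t=34: [57, 57, 51, 57, 57, 57, 51, 51]
t=35: [33, 33, 29, 33, 33, 33, 29, 29]
t=36: [60, 60, 57, 60, 60, 60, 57, 57]
t=37: [45, 45, 43, 45, 45, 45, 43, 43]
t=38: [29, 29, 50, 29, 29, 29, 50, 50]
t=39: [42, 42, 34, 42, 42, 42, 34, 34]
t=40: [84, 84, 78, 84, 84, 84, 78, 78]
t=41: [17, 17, 13, 17, 17, 17, 13, 13]
t=42: [12, 12, 9, 12, 12, 12, 9, 9]
t=43: [26, 26, 47, 26, 26, 26, 47, 47]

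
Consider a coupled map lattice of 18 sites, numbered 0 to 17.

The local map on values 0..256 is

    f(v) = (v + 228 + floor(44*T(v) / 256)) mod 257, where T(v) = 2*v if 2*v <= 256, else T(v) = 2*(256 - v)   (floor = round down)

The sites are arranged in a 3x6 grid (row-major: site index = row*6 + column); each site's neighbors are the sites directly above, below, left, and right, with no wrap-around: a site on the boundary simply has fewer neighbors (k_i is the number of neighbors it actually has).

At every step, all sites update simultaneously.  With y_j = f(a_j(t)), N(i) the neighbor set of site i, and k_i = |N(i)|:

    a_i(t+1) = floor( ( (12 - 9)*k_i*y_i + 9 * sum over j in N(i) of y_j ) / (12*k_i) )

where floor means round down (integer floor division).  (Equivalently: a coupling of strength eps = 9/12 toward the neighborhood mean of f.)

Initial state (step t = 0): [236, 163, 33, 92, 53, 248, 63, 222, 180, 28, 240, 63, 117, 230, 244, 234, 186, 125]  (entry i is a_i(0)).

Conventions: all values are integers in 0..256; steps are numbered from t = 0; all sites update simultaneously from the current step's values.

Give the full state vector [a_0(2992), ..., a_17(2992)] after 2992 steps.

Simulating step by step:
t=0: [236, 163, 33, 92, 53, 248, 63, 222, 180, 28, 240, 63, 117, 230, 244, 234, 186, 125]
t=1: [135, 149, 112, 39, 143, 91, 150, 164, 127, 133, 107, 157, 131, 190, 204, 155, 186, 123]
t=2: [154, 147, 110, 110, 95, 141, 153, 160, 152, 118, 148, 126, 163, 171, 169, 169, 147, 162]
t=3: [157, 149, 137, 115, 130, 127, 162, 161, 148, 144, 136, 153, 165, 167, 166, 155, 161, 151]
t=4: [160, 157, 146, 142, 139, 148, 164, 161, 157, 148, 153, 151, 166, 166, 162, 161, 157, 160]
t=5: [164, 161, 157, 153, 154, 154, 165, 164, 160, 158, 157, 159, 166, 165, 164, 161, 162, 161]
t=6: [165, 164, 162, 160, 160, 161, 166, 165, 164, 162, 162, 162, 167, 166, 165, 164, 163, 164]
t=7: [166, 166, 165, 164, 164, 164, 167, 166, 166, 165, 164, 165, 167, 167, 166, 165, 165, 165]
t=8: [167, 167, 166, 166, 166, 166, 167, 167, 167, 166, 166, 166, 168, 167, 167, 167, 166, 167]
t=9: [168, 167, 167, 167, 167, 167, 168, 168, 167, 167, 167, 167, 168, 168, 168, 167, 167, 167]
t=10: [168, 168, 168, 168, 168, 168, 169, 168, 168, 168, 168, 168, 169, 169, 168, 168, 168, 168]
t=11: [169, 169, 169, 169, 169, 169, 169, 169, 169, 169, 169, 169, 169, 169, 169, 169, 169, 169]
t=12: [169, 169, 169, 169, 169, 169, 169, 169, 169, 169, 169, 169, 169, 169, 169, 169, 169, 169]

Answer: [169, 169, 169, 169, 169, 169, 169, 169, 169, 169, 169, 169, 169, 169, 169, 169, 169, 169]
Key observation: The state at step 11, [169, 169, 169, 169, 169, 169, 169, 169, 169, 169, 169, 169, 169, 169, 169, 169, 169, 169], reappears at step 12: the system is in a cycle of period 1 from step 11 on.  Therefore the state at step 2992 equals the state at step 11 + ((2992 - 11) mod 1) = 11, which is [169, 169, 169, 169, 169, 169, 169, 169, 169, 169, 169, 169, 169, 169, 169, 169, 169, 169].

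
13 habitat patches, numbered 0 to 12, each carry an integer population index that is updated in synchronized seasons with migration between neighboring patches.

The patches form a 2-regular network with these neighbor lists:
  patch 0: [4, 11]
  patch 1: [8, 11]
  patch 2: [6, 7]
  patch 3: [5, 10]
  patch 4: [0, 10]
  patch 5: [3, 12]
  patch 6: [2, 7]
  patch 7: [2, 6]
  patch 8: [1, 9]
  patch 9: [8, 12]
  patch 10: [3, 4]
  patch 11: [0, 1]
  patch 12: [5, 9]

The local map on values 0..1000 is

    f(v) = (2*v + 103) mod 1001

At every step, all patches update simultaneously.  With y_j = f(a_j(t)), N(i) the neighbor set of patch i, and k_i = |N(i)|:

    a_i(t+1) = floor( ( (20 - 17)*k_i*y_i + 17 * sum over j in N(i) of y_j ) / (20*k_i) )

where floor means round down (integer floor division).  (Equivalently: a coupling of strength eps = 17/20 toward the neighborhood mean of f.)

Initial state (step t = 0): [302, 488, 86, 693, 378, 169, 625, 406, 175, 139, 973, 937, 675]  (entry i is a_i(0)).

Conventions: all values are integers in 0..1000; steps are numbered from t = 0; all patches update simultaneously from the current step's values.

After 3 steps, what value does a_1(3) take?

Answer: a_1(3) = 359

Derivation:
t=0: [302, 488, 86, 693, 378, 169, 625, 406, 175, 139, 973, 937, 675]
t=1: [885, 619, 579, 280, 449, 465, 558, 403, 263, 441, 579, 480, 417]
t=2: [157, 344, 517, 223, 481, 684, 529, 339, 657, 813, 320, 524, 572]
t=3: [153, 359, 420, 597, 502, 408, 413, 242, 707, 390, 371, 535, 546]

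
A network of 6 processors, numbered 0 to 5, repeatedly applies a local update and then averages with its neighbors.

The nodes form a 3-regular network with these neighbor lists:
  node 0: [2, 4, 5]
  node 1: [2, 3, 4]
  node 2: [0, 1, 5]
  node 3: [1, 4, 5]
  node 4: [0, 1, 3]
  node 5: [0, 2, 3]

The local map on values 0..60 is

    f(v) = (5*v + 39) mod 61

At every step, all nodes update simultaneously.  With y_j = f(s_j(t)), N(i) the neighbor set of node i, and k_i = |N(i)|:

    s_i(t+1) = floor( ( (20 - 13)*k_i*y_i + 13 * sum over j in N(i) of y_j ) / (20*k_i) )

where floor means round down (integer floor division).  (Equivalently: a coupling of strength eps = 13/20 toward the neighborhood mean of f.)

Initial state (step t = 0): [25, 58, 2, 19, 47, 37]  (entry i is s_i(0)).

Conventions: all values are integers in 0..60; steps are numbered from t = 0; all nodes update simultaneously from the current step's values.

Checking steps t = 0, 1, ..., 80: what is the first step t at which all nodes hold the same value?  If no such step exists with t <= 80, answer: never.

Answer: 6
Key observation: Synchronization is absorbing here: once all nodes are equal they stay equal, and step 6 is the first all-equal step.

Derivation:
t=0: [25, 58, 2, 19, 47, 37]  (not all equal)
t=1: [40, 28, 40, 24, 27, 36]  (not all equal)
t=2: [50, 51, 51, 44, 50, 44]  (not all equal)
t=3: [39, 41, 41, 29, 39, 29]  (not all equal)
t=4: [29, 11, 11, 11, 29, 11]  (not all equal)
t=5: [14, 26, 26, 26, 14, 26]  (not all equal)
t=6: [47, 47, 47, 47, 47, 47]  (all equal)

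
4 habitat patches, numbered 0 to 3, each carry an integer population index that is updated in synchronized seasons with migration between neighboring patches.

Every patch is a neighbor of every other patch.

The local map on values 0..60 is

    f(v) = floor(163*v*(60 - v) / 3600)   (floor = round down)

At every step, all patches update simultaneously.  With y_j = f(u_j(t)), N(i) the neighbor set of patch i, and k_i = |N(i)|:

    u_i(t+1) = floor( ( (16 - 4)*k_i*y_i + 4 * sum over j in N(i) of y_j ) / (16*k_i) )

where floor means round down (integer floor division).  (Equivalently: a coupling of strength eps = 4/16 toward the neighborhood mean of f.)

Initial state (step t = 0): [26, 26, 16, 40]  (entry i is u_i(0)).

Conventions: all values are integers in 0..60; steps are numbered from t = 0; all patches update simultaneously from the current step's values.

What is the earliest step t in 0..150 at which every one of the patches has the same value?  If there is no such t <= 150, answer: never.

Answer: 3
Key observation: Synchronization is absorbing here: once all patches are equal they stay equal, and step 3 is the first all-equal step.

Derivation:
t=0: [26, 26, 16, 40]  (not all equal)
t=1: [38, 38, 32, 36]  (not all equal)
t=2: [37, 37, 39, 38]  (not all equal)
t=3: [37, 37, 37, 37]  (all equal)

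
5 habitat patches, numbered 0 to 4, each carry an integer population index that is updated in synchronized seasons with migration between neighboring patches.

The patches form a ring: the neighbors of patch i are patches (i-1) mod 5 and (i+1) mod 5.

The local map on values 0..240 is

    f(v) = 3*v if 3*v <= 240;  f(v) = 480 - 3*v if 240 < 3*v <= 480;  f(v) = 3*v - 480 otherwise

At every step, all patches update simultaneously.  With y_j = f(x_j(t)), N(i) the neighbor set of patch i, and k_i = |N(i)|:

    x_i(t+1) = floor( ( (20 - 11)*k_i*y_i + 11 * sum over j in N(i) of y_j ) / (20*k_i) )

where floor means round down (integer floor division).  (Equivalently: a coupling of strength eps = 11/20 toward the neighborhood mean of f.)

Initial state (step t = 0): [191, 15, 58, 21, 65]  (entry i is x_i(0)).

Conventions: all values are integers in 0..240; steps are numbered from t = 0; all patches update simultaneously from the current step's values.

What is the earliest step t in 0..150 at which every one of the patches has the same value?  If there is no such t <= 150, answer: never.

Answer: 21
Key observation: Synchronization is absorbing here: once all patches are equal they stay equal, and step 21 is the first all-equal step.

Derivation:
t=0: [191, 15, 58, 21, 65]  (not all equal)
t=1: [107, 93, 108, 129, 130]  (not all equal)
t=2: [151, 177, 151, 109, 109]  (not all equal)
t=3: [68, 37, 68, 118, 118]  (not all equal)
t=4: [156, 162, 156, 147, 147]  (not all equal)
t=5: [17, 9, 17, 31, 31]  (not all equal)
t=6: [55, 40, 55, 81, 81]  (not all equal)
t=7: [172, 144, 172, 217, 217]  (not all equal)
t=8: [76, 41, 76, 133, 133]  (not all equal)
t=9: [158, 180, 158, 121, 121]  (not all equal)
t=10: [51, 30, 51, 86, 86]  (not all equal)
t=11: [154, 124, 154, 203, 203]  (not all equal)
t=12: [73, 58, 73, 98, 98]  (not all equal)
t=13: [197, 198, 197, 195, 195]  (not all equal)
t=14: [110, 112, 110, 106, 106]  (not all equal)
t=15: [151, 147, 151, 158, 158]  (not all equal)
t=16: [24, 32, 24, 11, 11]  (not all equal)
t=17: [67, 82, 67, 43, 43]  (not all equal)
t=18: [190, 215, 190, 148, 148]  (not all equal)
t=19: [95, 123, 95, 50, 50]  (not all equal)
t=20: [159, 157, 159, 162, 162]  (not all equal)
t=21: [5, 5, 5, 5, 5]  (all equal)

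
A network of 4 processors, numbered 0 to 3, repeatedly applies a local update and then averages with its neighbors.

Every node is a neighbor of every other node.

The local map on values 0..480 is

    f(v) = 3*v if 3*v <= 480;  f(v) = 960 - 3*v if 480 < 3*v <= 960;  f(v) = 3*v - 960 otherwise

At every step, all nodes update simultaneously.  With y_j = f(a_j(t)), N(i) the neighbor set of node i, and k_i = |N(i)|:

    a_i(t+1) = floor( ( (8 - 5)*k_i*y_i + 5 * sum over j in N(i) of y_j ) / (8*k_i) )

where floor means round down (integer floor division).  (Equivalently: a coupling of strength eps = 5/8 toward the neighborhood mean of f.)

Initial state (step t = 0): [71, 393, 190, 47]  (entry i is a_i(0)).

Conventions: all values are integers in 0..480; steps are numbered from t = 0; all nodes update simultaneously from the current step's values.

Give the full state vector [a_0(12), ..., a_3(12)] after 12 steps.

Answer: [170, 170, 169, 170]

Derivation:
t=0: [71, 393, 190, 47]
t=1: [236, 237, 265, 224]
t=2: [240, 240, 226, 246]
t=3: [245, 245, 252, 242]
t=4: [222, 222, 219, 224]
t=5: [294, 294, 296, 293]
t=6: [77, 77, 76, 77]
t=7: [230, 230, 229, 230]
t=8: [270, 270, 271, 270]
t=9: [149, 149, 148, 149]
t=10: [446, 446, 445, 446]
t=11: [377, 377, 376, 377]
t=12: [170, 170, 169, 170]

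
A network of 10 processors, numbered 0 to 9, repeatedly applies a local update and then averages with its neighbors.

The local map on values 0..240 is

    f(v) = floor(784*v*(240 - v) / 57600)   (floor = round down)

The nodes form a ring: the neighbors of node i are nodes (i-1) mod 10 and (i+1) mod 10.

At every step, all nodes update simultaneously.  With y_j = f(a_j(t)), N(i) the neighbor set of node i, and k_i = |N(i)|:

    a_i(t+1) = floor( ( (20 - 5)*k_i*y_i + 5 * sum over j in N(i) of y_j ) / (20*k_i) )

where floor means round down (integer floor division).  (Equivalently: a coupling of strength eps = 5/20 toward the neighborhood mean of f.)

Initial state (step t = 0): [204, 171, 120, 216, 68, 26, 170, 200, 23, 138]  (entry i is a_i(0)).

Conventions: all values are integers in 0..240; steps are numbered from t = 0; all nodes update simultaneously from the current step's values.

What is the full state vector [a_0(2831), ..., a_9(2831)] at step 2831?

Answer: [119, 119, 119, 119, 119, 119, 119, 119, 119, 119]
Key observation: The state at step 10, [195, 195, 195, 195, 195, 195, 195, 195, 195, 195], reappears at step 12: the system is in a cycle of period 2 from step 10 on.  Therefore the state at step 2831 equals the state at step 10 + ((2831 - 10) mod 2) = 11, which is [119, 119, 119, 119, 119, 119, 119, 119, 119, 119].

Derivation:
t=0: [204, 171, 120, 216, 68, 26, 170, 200, 23, 138]
t=1: [118, 156, 175, 96, 137, 96, 143, 109, 87, 164]
t=2: [189, 177, 161, 184, 191, 188, 188, 191, 181, 173]
t=3: [136, 151, 166, 142, 129, 132, 132, 130, 144, 152]
t=4: [189, 181, 171, 186, 193, 194, 194, 193, 188, 184]
t=5: [133, 145, 155, 137, 124, 121, 121, 124, 132, 138]
t=6: [192, 186, 181, 190, 194, 195, 195, 194, 193, 191]
t=7: [126, 135, 141, 130, 121, 119, 119, 121, 123, 126]
t=8: [194, 192, 190, 193, 194, 195, 195, 195, 195, 195]
t=9: [121, 125, 127, 123, 121, 119, 119, 119, 119, 119]
t=10: [195, 195, 195, 195, 195, 195, 195, 195, 195, 195]
t=11: [119, 119, 119, 119, 119, 119, 119, 119, 119, 119]
t=12: [195, 195, 195, 195, 195, 195, 195, 195, 195, 195]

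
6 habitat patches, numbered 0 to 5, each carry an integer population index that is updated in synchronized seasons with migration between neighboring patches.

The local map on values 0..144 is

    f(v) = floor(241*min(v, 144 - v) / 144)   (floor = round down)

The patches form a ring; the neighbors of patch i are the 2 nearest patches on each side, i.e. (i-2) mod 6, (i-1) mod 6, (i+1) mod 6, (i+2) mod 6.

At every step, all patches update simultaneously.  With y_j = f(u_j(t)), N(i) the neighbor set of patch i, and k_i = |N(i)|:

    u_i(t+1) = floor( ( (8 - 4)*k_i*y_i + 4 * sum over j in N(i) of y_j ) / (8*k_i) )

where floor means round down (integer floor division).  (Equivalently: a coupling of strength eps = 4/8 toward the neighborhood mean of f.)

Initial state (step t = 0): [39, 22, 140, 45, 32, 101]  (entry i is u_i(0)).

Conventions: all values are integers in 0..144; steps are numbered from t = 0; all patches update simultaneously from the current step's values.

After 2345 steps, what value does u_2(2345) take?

Answer: u_2(2345) = 51
Key observation: The state at step 24, [113, 113, 113, 113, 113, 113], reappears at step 29: the system is in a cycle of period 5 from step 24 on.  Therefore the state at step 2345 equals the state at step 24 + ((2345 - 24) mod 5) = 25, which is [51, 51, 51, 51, 51, 51].

Derivation:
t=0: [39, 22, 140, 45, 32, 101]
t=1: [53, 45, 31, 58, 53, 64]
t=2: [84, 80, 69, 88, 86, 97]
t=3: [99, 101, 107, 96, 96, 88]
t=4: [75, 74, 68, 78, 78, 84]
t=5: [112, 113, 113, 110, 109, 106]
t=6: [54, 53, 52, 55, 56, 58]
t=7: [90, 89, 88, 91, 92, 93]
t=8: [89, 90, 91, 88, 88, 87]
t=9: [91, 91, 90, 92, 92, 93]
t=10: [87, 87, 88, 87, 87, 86]
t=11: [95, 95, 94, 95, 95, 96]
t=12: [81, 81, 82, 81, 81, 81]
t=13: [104, 104, 104, 104, 104, 105]
t=14: [65, 65, 66, 65, 65, 65]
t=15: [108, 108, 109, 108, 108, 108]
t=16: [59, 59, 59, 59, 59, 60]
t=17: [98, 98, 98, 98, 98, 99]
t=18: [75, 75, 76, 75, 75, 75]
t=19: [114, 114, 114, 114, 114, 115]
t=20: [49, 49, 50, 49, 49, 49]
t=21: [82, 82, 82, 82, 82, 82]
t=22: [103, 103, 103, 103, 103, 103]
t=23: [68, 68, 68, 68, 68, 68]
t=24: [113, 113, 113, 113, 113, 113]
t=25: [51, 51, 51, 51, 51, 51]
t=26: [85, 85, 85, 85, 85, 85]
t=27: [98, 98, 98, 98, 98, 98]
t=28: [76, 76, 76, 76, 76, 76]
t=29: [113, 113, 113, 113, 113, 113]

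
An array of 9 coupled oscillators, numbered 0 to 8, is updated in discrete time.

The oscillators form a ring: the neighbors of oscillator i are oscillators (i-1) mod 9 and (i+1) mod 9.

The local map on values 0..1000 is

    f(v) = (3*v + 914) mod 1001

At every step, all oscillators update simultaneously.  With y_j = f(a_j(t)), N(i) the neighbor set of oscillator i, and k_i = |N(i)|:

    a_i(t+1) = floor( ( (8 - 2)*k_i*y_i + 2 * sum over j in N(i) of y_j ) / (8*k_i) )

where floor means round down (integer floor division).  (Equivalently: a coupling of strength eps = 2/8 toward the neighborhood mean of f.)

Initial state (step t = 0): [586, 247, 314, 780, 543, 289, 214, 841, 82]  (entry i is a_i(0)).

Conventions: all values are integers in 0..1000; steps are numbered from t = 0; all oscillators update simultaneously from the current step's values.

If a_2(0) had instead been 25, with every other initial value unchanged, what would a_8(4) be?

Simulating step by step:
t=0: [586, 247, 25, 780, 543, 289, 214, 841, 82]
t=1: [604, 697, 854, 379, 534, 722, 568, 414, 257]
t=2: [628, 151, 361, 160, 401, 199, 490, 278, 622]
t=3: [740, 498, 841, 433, 199, 444, 443, 705, 776]
t=4: [178, 375, 402, 276, 439, 276, 214, 79, 198]

Answer: a_8(4) = 198
Key observation: This trace re-runs the system from the modified initial state.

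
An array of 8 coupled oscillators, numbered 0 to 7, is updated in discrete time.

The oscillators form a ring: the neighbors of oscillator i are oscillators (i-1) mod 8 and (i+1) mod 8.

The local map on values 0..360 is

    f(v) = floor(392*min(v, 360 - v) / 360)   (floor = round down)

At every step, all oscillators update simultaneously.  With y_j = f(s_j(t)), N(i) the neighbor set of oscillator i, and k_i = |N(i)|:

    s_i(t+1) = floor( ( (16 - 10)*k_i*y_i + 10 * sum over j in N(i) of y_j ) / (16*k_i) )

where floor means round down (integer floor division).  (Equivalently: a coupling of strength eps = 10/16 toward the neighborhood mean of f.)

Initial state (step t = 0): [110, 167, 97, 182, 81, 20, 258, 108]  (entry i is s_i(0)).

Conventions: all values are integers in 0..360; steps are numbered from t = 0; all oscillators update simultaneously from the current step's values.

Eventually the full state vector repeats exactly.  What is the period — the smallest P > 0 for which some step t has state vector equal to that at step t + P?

Answer: 2
Key observation: The state at step 11, [186, 186, 186, 186, 187, 187, 187, 186], reappears at step 13 — and no state repeats earlier — so the cycle the system enters has period 2.

Derivation:
t=0: [110, 167, 97, 182, 81, 20, 258, 108]
t=1: [137, 137, 156, 132, 99, 70, 84, 115]
t=2: [141, 155, 154, 139, 108, 90, 96, 121]
t=3: [150, 163, 162, 145, 121, 105, 110, 129]
t=4: [160, 172, 170, 154, 133, 120, 124, 140]
t=5: [171, 182, 180, 165, 146, 135, 138, 153]
t=6: [181, 191, 189, 177, 161, 151, 154, 167]
t=7: [186, 187, 187, 184, 176, 168, 170, 180]
t=8: [190, 188, 188, 190, 188, 185, 187, 190]
t=9: [185, 186, 186, 186, 187, 188, 187, 185]
t=10: [189, 189, 189, 188, 188, 187, 188, 189]
t=11: [186, 186, 186, 186, 187, 187, 187, 186]
t=12: [189, 189, 189, 188, 188, 188, 188, 188]
t=13: [186, 186, 186, 186, 187, 187, 187, 186]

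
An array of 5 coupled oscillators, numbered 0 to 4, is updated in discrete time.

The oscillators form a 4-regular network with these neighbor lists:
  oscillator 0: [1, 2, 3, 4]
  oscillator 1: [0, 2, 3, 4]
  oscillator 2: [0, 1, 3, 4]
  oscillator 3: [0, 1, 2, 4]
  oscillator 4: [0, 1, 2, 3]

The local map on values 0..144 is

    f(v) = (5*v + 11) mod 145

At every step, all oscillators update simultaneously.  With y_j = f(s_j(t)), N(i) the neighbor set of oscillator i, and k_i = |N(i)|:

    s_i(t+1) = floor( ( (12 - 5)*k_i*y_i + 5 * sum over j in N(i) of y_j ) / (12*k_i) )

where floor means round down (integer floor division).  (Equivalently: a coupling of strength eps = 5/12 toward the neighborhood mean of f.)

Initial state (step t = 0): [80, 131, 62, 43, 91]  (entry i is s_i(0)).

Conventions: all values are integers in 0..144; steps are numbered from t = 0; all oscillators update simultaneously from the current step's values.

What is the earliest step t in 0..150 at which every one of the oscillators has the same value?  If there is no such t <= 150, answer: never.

Answer: 11
Key observation: Synchronization is absorbing here: once all oscillators are equal they stay equal, and step 11 is the first all-equal step.

Derivation:
t=0: [80, 131, 62, 43, 91]  (not all equal)
t=1: [94, 77, 51, 75, 51]  (not all equal)
t=2: [73, 101, 109, 97, 109]  (not all equal)
t=3: [90, 87, 106, 78, 106]  (not all equal)
t=4: [49, 42, 88, 90, 88]  (not all equal)
t=5: [78, 61, 33, 37, 33]  (not all equal)
t=6: [79, 38, 40, 50, 40]  (not all equal)
t=7: [99, 70, 75, 99, 75]  (not all equal)
t=8: [76, 76, 88, 76, 88]  (not all equal)
t=9: [83, 83, 42, 83, 42]  (not all equal)
t=10: [123, 123, 94, 123, 94]  (not all equal)
t=11: [46, 46, 46, 46, 46]  (all equal)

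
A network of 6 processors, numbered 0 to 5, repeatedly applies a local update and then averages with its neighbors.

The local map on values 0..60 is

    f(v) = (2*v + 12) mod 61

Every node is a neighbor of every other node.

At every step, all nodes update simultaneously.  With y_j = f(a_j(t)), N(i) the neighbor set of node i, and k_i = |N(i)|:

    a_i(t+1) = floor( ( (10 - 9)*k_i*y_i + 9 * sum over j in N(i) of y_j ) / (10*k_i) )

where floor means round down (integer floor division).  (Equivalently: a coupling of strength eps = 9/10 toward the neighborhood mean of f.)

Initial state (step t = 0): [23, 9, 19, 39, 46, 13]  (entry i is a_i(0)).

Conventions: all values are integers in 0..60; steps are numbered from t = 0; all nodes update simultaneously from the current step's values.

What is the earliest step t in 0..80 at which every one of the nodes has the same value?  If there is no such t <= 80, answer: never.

Simulating step by step:
t=0: [23, 9, 19, 39, 46, 13]  (not all equal)
t=1: [40, 42, 40, 42, 41, 41]  (not all equal)
t=2: [33, 32, 33, 32, 33, 33]  (not all equal)
t=3: [16, 16, 16, 16, 16, 16]  (all equal)

Answer: 3
Key observation: Synchronization is absorbing here: once all nodes are equal they stay equal, and step 3 is the first all-equal step.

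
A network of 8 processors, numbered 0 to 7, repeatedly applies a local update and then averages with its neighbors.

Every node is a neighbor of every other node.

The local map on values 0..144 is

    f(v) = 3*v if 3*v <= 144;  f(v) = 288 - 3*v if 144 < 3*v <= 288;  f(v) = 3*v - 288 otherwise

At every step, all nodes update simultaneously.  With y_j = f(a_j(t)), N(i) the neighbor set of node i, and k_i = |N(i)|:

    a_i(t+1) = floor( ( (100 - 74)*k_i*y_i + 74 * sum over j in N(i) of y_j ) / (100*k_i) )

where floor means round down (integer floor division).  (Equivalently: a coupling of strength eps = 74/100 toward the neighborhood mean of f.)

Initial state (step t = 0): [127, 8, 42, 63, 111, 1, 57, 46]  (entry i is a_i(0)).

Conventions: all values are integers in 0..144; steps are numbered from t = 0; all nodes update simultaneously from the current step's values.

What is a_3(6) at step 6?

Answer: a_3(6) = 141

Derivation:
t=0: [127, 8, 42, 63, 111, 1, 57, 46]
t=1: [82, 71, 87, 83, 75, 68, 86, 89]
t=2: [46, 51, 44, 46, 49, 53, 44, 43]
t=3: [134, 134, 133, 134, 135, 133, 133, 133]
t=4: [113, 113, 112, 113, 113, 112, 112, 112]
t=5: [49, 49, 49, 49, 49, 49, 49, 49]
t=6: [141, 141, 141, 141, 141, 141, 141, 141]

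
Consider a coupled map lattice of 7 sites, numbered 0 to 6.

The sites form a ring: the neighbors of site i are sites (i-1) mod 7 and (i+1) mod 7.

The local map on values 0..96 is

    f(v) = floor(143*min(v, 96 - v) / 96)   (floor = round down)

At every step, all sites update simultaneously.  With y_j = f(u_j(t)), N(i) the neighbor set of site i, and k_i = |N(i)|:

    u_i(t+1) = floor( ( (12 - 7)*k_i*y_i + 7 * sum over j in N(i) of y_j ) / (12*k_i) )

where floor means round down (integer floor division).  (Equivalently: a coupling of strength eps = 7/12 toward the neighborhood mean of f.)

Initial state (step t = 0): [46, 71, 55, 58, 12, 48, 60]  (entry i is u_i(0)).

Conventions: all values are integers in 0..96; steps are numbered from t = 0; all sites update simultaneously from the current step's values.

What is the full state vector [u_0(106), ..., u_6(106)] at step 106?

Simulating step by step:
t=0: [46, 71, 55, 58, 12, 48, 60]
t=1: [54, 53, 52, 46, 44, 50, 62]
t=2: [59, 63, 65, 66, 66, 61, 58]
t=3: [53, 49, 46, 44, 46, 50, 54]
t=4: [65, 67, 67, 66, 67, 66, 64]
t=5: [45, 43, 43, 43, 43, 44, 45]
t=6: [66, 64, 64, 64, 64, 65, 66]
t=7: [44, 46, 47, 47, 46, 45, 44]
t=8: [65, 67, 69, 69, 68, 66, 65]
t=9: [45, 43, 40, 40, 41, 43, 45]
t=10: [66, 63, 60, 59, 61, 64, 66]
t=11: [45, 48, 52, 53, 51, 47, 44]
t=12: [67, 68, 66, 65, 67, 67, 67]
t=13: [42, 42, 43, 44, 43, 43, 43]
t=14: [62, 62, 63, 64, 64, 64, 63]
t=15: [49, 49, 48, 47, 47, 47, 48]
t=16: [70, 70, 70, 70, 70, 70, 70]
t=17: [38, 38, 38, 38, 38, 38, 38]
t=18: [56, 56, 56, 56, 56, 56, 56]
t=19: [59, 59, 59, 59, 59, 59, 59]
t=20: [55, 55, 55, 55, 55, 55, 55]
t=21: [61, 61, 61, 61, 61, 61, 61]
t=22: [52, 52, 52, 52, 52, 52, 52]
t=23: [65, 65, 65, 65, 65, 65, 65]
t=24: [46, 46, 46, 46, 46, 46, 46]
t=25: [68, 68, 68, 68, 68, 68, 68]
t=26: [41, 41, 41, 41, 41, 41, 41]
t=27: [61, 61, 61, 61, 61, 61, 61]

Answer: [52, 52, 52, 52, 52, 52, 52]
Key observation: The state at step 21, [61, 61, 61, 61, 61, 61, 61], reappears at step 27: the system is in a cycle of period 6 from step 21 on.  Therefore the state at step 106 equals the state at step 21 + ((106 - 21) mod 6) = 22, which is [52, 52, 52, 52, 52, 52, 52].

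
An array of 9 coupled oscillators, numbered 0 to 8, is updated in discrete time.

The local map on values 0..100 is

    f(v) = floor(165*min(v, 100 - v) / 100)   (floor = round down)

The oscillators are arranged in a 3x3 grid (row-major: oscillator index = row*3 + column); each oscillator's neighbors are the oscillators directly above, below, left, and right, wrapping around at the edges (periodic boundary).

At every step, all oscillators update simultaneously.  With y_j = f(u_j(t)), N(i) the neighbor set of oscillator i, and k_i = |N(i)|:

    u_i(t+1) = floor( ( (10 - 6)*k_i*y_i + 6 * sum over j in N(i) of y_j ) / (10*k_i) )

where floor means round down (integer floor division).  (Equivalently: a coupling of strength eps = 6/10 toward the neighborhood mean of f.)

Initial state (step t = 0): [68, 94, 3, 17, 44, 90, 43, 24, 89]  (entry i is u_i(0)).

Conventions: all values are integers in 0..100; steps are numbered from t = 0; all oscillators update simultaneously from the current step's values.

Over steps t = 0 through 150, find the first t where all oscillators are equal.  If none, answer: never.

Answer: 25
Key observation: Synchronization is absorbing here: once all oscillators are equal they stay equal, and step 25 is the first all-equal step.

Derivation:
t=0: [68, 94, 3, 17, 44, 90, 43, 24, 89]  (not all equal)
t=1: [37, 28, 15, 42, 42, 24, 48, 40, 26]  (not all equal)
t=2: [57, 51, 37, 64, 60, 46, 67, 61, 48]  (not all equal)
t=3: [66, 71, 70, 63, 68, 69, 62, 67, 69]  (not all equal)
t=4: [55, 50, 50, 57, 52, 52, 58, 53, 52]  (not all equal)
t=5: [75, 79, 79, 73, 77, 78, 72, 77, 77]  (not all equal)
t=6: [40, 35, 35, 41, 37, 37, 42, 37, 37]  (not all equal)
t=7: [63, 59, 59, 65, 61, 61, 65, 61, 61]  (not all equal)
t=8: [61, 65, 65, 59, 63, 63, 59, 63, 63]  (not all equal)
t=9: [62, 59, 59, 64, 61, 61, 64, 61, 61]  (not all equal)
t=10: [62, 65, 65, 60, 63, 63, 60, 63, 63]  (not all equal)
t=11: [61, 58, 58, 63, 61, 61, 63, 61, 61]  (not all equal)
t=12: [64, 66, 66, 62, 64, 64, 62, 64, 64]  (not all equal)
t=13: [59, 57, 57, 60, 59, 59, 60, 59, 59]  (not all equal)
t=14: [67, 68, 68, 66, 67, 67, 66, 67, 67]  (not all equal)
t=15: [54, 52, 52, 55, 54, 54, 55, 54, 54]  (not all equal)
t=16: [75, 77, 77, 74, 75, 75, 74, 75, 75]  (not all equal)
t=17: [40, 38, 38, 41, 40, 40, 41, 40, 40]  (not all equal)
t=18: [65, 63, 63, 66, 65, 65, 66, 65, 65]  (not all equal)
t=19: [57, 59, 59, 56, 57, 57, 56, 57, 57]  (not all equal)
t=20: [69, 68, 68, 71, 69, 69, 71, 69, 69]  (not all equal)
t=21: [50, 51, 51, 48, 50, 50, 48, 50, 50]  (not all equal)
t=22: [80, 80, 80, 80, 81, 81, 80, 81, 81]  (not all equal)
t=23: [33, 32, 32, 32, 31, 31, 32, 31, 31]  (not all equal)
t=24: [52, 52, 52, 52, 51, 51, 52, 51, 51]  (not all equal)
t=25: [79, 79, 79, 79, 79, 79, 79, 79, 79]  (all equal)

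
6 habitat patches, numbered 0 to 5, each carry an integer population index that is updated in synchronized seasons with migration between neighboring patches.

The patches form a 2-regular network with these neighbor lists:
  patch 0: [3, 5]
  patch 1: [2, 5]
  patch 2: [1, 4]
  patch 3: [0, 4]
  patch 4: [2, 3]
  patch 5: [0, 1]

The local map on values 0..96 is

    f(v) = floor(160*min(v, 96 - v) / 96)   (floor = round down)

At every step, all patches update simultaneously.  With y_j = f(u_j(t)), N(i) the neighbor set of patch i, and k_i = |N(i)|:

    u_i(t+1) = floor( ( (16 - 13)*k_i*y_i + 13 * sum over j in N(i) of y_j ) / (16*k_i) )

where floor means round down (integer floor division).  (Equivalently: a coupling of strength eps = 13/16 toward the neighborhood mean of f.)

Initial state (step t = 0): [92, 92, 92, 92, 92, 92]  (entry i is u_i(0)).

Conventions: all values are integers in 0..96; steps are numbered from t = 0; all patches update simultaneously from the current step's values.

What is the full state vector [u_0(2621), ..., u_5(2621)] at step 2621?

Simulating step by step:
t=0: [92, 92, 92, 92, 92, 92]
t=1: [6, 6, 6, 6, 6, 6]
t=2: [10, 10, 10, 10, 10, 10]
t=3: [16, 16, 16, 16, 16, 16]
t=4: [26, 26, 26, 26, 26, 26]
t=5: [43, 43, 43, 43, 43, 43]
t=6: [71, 71, 71, 71, 71, 71]
t=7: [41, 41, 41, 41, 41, 41]
t=8: [68, 68, 68, 68, 68, 68]
t=9: [46, 46, 46, 46, 46, 46]
t=10: [76, 76, 76, 76, 76, 76]
t=11: [33, 33, 33, 33, 33, 33]
t=12: [55, 55, 55, 55, 55, 55]
t=13: [68, 68, 68, 68, 68, 68]

Answer: [33, 33, 33, 33, 33, 33]
Key observation: The state at step 8, [68, 68, 68, 68, 68, 68], reappears at step 13: the system is in a cycle of period 5 from step 8 on.  Therefore the state at step 2621 equals the state at step 8 + ((2621 - 8) mod 5) = 11, which is [33, 33, 33, 33, 33, 33].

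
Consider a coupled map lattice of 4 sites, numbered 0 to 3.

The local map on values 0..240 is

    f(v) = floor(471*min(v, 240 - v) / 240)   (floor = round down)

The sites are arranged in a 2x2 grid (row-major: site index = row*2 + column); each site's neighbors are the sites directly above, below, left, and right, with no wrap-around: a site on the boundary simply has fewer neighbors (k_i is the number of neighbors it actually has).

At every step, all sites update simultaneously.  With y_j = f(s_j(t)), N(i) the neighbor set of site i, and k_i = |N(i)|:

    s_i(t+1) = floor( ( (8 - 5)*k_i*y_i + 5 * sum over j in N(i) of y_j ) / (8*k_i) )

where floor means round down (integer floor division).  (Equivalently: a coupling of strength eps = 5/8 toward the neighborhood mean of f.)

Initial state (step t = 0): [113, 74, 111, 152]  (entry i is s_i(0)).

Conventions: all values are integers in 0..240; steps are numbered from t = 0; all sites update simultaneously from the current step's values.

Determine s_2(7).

Answer: s_2(7) = 204

Derivation:
t=0: [113, 74, 111, 152]
t=1: [196, 177, 204, 177]
t=2: [92, 111, 91, 106]
t=3: [190, 202, 188, 201]
t=4: [91, 82, 92, 83]
t=5: [173, 166, 173, 167]
t=6: [135, 140, 134, 139]
t=7: [203, 199, 204, 200]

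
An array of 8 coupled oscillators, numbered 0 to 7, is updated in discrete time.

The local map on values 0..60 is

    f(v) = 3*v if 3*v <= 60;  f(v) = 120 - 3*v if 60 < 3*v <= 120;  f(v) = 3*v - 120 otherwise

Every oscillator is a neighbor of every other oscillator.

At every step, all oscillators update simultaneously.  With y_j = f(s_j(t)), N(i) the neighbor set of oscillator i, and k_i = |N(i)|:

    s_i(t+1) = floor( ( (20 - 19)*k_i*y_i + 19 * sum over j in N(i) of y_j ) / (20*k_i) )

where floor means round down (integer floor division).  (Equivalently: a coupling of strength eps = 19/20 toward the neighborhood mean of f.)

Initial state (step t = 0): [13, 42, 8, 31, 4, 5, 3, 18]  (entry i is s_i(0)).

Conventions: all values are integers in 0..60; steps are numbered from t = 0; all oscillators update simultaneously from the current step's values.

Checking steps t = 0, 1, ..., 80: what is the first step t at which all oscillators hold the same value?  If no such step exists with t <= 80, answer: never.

Simulating step by step:
t=0: [13, 42, 8, 31, 4, 5, 3, 18]  (not all equal)
t=1: [21, 24, 23, 22, 24, 23, 24, 20]  (not all equal)
t=2: [51, 52, 52, 51, 52, 52, 52, 51]  (not all equal)
t=3: [35, 34, 34, 35, 34, 34, 34, 35]  (not all equal)
t=4: [17, 16, 16, 17, 16, 16, 16, 17]  (not all equal)
t=5: [48, 49, 49, 48, 49, 49, 49, 48]  (not all equal)
t=6: [26, 25, 25, 26, 25, 25, 25, 26]  (not all equal)
t=7: [44, 43, 43, 44, 43, 43, 43, 44]  (not all equal)
t=8: [9, 10, 10, 9, 10, 10, 10, 9]  (not all equal)
t=9: [29, 28, 28, 29, 28, 28, 28, 29]  (not all equal)
t=10: [35, 34, 34, 35, 34, 34, 34, 35]  (not all equal)

Answer: never
Key observation: The state at step 3 reappears at step 10 — the system is in a cycle of period 7 from step 3 on.  No step 0..10 is synchronized, and the cycle repeats forever, so no step up to 80 (or ever) has all oscillators equal.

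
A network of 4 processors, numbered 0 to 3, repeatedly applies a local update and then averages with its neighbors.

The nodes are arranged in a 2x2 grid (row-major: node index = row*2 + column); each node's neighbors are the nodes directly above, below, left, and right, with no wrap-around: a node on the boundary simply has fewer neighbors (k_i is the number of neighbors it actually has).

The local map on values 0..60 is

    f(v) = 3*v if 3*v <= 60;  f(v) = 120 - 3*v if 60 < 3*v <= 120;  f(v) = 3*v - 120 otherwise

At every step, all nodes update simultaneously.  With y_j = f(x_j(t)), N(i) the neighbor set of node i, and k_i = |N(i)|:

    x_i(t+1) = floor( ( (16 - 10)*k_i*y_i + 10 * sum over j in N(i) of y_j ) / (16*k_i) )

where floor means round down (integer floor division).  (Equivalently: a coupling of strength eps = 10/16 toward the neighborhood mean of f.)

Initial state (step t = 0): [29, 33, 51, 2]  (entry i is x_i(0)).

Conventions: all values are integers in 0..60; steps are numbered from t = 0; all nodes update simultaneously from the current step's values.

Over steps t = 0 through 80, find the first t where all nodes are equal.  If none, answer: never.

Simulating step by step:
t=0: [29, 33, 51, 2]  (not all equal)
t=1: [29, 20, 24, 19]  (not all equal)
t=2: [46, 50, 46, 55]  (not all equal)
t=3: [21, 30, 26, 31]  (not all equal)
t=4: [43, 37, 42, 32]  (not all equal)
t=5: [8, 13, 12, 13]  (not all equal)
t=6: [32, 34, 33, 38]  (not all equal)
t=7: [21, 16, 17, 14]  (not all equal)
t=8: [52, 48, 50, 46]  (not all equal)
t=9: [30, 25, 28, 23]  (not all equal)
t=10: [36, 42, 38, 44]  (not all equal)
t=11: [8, 9, 9, 8]  (not all equal)
t=12: [25, 25, 25, 25]  (all equal)

Answer: 12
Key observation: Synchronization is absorbing here: once all nodes are equal they stay equal, and step 12 is the first all-equal step.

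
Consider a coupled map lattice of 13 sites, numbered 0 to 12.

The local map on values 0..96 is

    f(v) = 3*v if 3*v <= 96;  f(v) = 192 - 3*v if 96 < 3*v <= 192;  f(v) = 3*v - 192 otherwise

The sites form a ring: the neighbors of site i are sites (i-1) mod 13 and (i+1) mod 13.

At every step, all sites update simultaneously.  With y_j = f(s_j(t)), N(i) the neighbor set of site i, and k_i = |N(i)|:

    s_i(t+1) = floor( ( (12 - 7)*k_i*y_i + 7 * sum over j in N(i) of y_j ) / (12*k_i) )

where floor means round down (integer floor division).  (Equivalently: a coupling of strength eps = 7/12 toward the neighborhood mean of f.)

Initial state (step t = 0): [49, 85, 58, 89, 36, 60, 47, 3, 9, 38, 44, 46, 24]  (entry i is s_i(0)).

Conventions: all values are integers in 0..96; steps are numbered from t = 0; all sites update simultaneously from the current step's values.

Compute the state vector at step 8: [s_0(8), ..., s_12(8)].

Simulating step by step:
t=0: [49, 85, 58, 89, 36, 60, 47, 3, 9, 38, 44, 46, 24]
t=1: [58, 44, 47, 61, 60, 44, 27, 26, 36, 57, 63, 61, 58]
t=2: [30, 45, 41, 22, 25, 52, 74, 80, 63, 34, 10, 9, 15]
t=3: [67, 70, 64, 69, 61, 45, 37, 29, 41, 47, 46, 33, 52]
t=4: [19, 10, 9, 8, 24, 50, 75, 80, 69, 57, 64, 65, 44]
t=5: [50, 37, 27, 38, 49, 48, 40, 34, 26, 13, 7, 18, 42]
t=6: [60, 69, 80, 69, 55, 54, 70, 81, 70, 45, 35, 47, 55]
t=7: [17, 23, 28, 28, 24, 25, 31, 31, 39, 54, 67, 54, 29]
t=8: [66, 68, 79, 80, 76, 79, 87, 87, 67, 37, 21, 40, 59]

Answer: [66, 68, 79, 80, 76, 79, 87, 87, 67, 37, 21, 40, 59]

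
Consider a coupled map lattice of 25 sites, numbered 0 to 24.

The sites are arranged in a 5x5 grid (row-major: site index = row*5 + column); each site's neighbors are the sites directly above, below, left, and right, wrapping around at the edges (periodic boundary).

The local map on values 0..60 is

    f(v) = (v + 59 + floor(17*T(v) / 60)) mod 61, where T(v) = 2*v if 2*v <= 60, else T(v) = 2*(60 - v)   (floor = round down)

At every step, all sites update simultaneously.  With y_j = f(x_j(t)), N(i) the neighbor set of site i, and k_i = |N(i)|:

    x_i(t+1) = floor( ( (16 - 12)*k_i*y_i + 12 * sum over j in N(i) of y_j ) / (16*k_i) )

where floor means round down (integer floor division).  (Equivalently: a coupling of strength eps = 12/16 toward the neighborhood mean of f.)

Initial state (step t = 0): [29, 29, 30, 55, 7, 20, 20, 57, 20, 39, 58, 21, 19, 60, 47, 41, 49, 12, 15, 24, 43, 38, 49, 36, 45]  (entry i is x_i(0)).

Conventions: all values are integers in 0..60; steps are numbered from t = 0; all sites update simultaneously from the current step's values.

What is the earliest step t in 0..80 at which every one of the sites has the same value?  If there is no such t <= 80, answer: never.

Simulating step by step:
t=0: [29, 29, 30, 55, 7, 20, 20, 57, 20, 39, 58, 21, 19, 60, 47, 41, 49, 12, 15, 24, 43, 38, 49, 36, 45]  (not all equal)
t=1: [35, 41, 50, 37, 38, 40, 36, 38, 47, 34, 44, 38, 36, 38, 50, 48, 40, 32, 34, 41, 48, 49, 42, 45, 39]  (not all equal)
t=2: [48, 49, 49, 50, 47, 48, 48, 49, 48, 49, 50, 48, 47, 49, 49, 50, 49, 47, 47, 49, 50, 50, 50, 48, 49]  (not all equal)
t=3: [52, 52, 53, 52, 52, 52, 52, 52, 52, 52, 52, 52, 52, 52, 53, 53, 52, 52, 52, 52, 52, 53, 52, 52, 52]  (not all equal)
t=4: [54, 54, 54, 54, 54, 54, 54, 54, 54, 54, 54, 54, 54, 54, 54, 54, 54, 54, 54, 54, 54, 54, 54, 54, 54]  (all equal)

Answer: 4
Key observation: Synchronization is absorbing here: once all sites are equal they stay equal, and step 4 is the first all-equal step.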